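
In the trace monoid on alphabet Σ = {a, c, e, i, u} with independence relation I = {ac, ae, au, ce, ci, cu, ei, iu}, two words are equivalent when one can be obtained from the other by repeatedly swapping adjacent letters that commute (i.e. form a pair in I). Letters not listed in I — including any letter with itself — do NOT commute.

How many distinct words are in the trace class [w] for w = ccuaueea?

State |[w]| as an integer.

drop 0:c onto floor
drop 1:c onto {0:c}
drop 2:u onto floor
drop 3:a onto floor
drop 4:u onto {2:u}
drop 5:e onto {4:u}
drop 6:e onto {5:e}
drop 7:a onto {3:a}
ground layer = {0:c, 2:u, 3:a}
drop-orders for the pieces not yet dropped (sum over which currently-grounded one goes next):
  1 to go: {1} 1  {6} 1  {7} 1
  2 to go: {0,1} 1  {1,6} 2  {1,7} 2  {3,7} 1  {5,6} 1  {6,7} 2
  3 to go: {0,1,6} 3  {0,1,7} 3  {1,3,7} 3  {1,5,6} 3  {1,6,7} 6  {3,6,7} 3  {4,5,6} 1  {5,6,7} 3
  4 to go: {0,1,3,7} 6  {0,1,5,6} 6  {0,1,6,7} 12  {1,3,6,7} 12  {1,4,5,6} 4  {1,5,6,7} 12  {2,4,5,6} 1  {3,5,6,7} 6  {4,5,6,7} 4
  5 to go: {0,1,3,6,7} 30  {0,1,4,5,6} 10  {0,1,5,6,7} 30  {1,2,4,5,6} 5  {1,3,5,6,7} 30  {1,4,5,6,7} 20  {2,4,5,6,7} 5  {3,4,5,6,7} 10
  6 to go: {0,1,2,4,5,6} 15  {0,1,3,5,6,7} 90  {0,1,4,5,6,7} 60  {1,2,4,5,6,7} 30  {1,3,4,5,6,7} 60  {2,3,4,5,6,7} 15
  if 0:c drops first: 105 orders
  if 2:u drops first: 210 orders
  if 3:a drops first: 105 orders
heap linearizations: 420

420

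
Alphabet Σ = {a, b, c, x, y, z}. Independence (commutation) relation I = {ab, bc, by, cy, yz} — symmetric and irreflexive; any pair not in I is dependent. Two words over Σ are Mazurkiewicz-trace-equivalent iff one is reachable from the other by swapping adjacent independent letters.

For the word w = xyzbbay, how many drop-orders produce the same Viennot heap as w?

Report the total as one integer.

#0=x has no predecessor
#1=y depends on [0:x]
#2=z depends on [0:x]
#3=b depends on [2:z]
#4=b depends on [3:b]
#5=a depends on [1:y, 2:z]
#6=y depends on [5:a]
sources: [0:x]
N(rest) = Σ N(rest − s) over sources s of rest; N(one piece) = 1:
  size 1 → [4]=1  [6]=1
  size 2 → [3,4]=1  [4,6]=2  [5,6]=1
  size 3 → [1,5,6]=1  [3,4,6]=3  [4,5,6]=3
  size 4 → [1,4,5,6]=4  [3,4,5,6]=6
  size 5 → [1,3,4,5,6]=10  [2,3,4,5,6]=6
  first=0(x) contributes 16

16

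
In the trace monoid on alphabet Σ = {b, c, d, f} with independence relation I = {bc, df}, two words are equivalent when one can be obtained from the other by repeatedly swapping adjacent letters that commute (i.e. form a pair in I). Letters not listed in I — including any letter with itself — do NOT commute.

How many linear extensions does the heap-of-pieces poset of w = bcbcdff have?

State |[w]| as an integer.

18

piece 0:b — minimal
piece 1:c — minimal
piece 2:b rests on {0:b}
piece 3:c rests on {1:c}
piece 4:d rests on {2:b, 3:c}
piece 5:f rests on {2:b, 3:c}
piece 6:f rests on {5:f}
minimal pieces: {0:b, 1:c}
ways to finish when only these pieces remain (= sum over removing one remaining piece with nothing left below it):
  1 left: {4}→1  {6}→1
  2 left: {4,6}→2  {5,6}→1
  3 left: {4,5,6}→3
  4 left: {2,4,5,6}→3  {3,4,5,6}→3
  5 left: {0,2,4,5,6}→3  {1,3,4,5,6}→3  {2,3,4,5,6}→6
  placing 0:b first → 9 extensions
  placing 1:c first → 9 extensions
total linear extensions = 18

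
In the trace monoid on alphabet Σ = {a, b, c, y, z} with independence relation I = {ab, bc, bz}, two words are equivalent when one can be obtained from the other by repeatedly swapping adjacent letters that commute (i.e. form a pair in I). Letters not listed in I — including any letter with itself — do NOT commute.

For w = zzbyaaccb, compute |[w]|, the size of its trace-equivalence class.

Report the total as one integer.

#0=z has no predecessor
#1=z depends on [0:z]
#2=b has no predecessor
#3=y depends on [1:z, 2:b]
#4=a depends on [3:y]
#5=a depends on [4:a]
#6=c depends on [5:a]
#7=c depends on [6:c]
#8=b depends on [3:y]
sources: [0:z, 2:b]
N(rest) = Σ N(rest − s) over sources s of rest; N(one piece) = 1:
  size 1 → [7]=1  [8]=1
  size 2 → [6,7]=1  [7,8]=2
  size 3 → [5,6,7]=1  [6,7,8]=3
  size 4 → [4,5,6,7]=1  [5,6,7,8]=4
  size 5 → [4,5,6,7,8]=5
  size 6 → [3,4,5,6,7,8]=5
  size 7 → [1,3,4,5,6,7,8]=5  [2,3,4,5,6,7,8]=5
  first=0(z) contributes 10
  first=2(b) contributes 5
|[w]| = 15

15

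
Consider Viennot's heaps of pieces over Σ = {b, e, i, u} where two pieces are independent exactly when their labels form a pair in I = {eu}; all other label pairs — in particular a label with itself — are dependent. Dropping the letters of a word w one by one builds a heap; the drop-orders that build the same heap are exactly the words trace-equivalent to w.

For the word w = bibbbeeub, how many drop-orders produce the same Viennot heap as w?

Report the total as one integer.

0(b) covers ∅
1(i) covers 0:b
2(b) covers 1:i
3(b) covers 2:b
4(b) covers 3:b
5(e) covers 4:b
6(e) covers 5:e
7(u) covers 4:b
8(b) covers 6:e, 7:u
floor of heap: 0:b
completions by unplaced set U, small U first (add the entries for U minus each lowest piece of U):
  |U|=1: {8}:1
  |U|=2: {6,8}:1  {7,8}:1
  |U|=3: {5,6,8}:1  {6,7,8}:2
  |U|=4: {5,6,7,8}:3
  |U|=5: {4,5,6,7,8}:3
  |U|=6: {3,4,5,6,7,8}:3
  |U|=7: {2,3,4,5,6,7,8}:3
  start at 0(b): 3

3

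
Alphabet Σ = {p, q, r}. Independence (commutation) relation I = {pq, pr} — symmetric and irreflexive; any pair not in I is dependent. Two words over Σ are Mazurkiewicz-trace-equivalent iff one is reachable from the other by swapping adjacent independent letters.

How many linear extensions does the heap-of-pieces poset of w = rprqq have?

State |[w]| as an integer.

5

drop 0:r onto floor
drop 1:p onto floor
drop 2:r onto {0:r}
drop 3:q onto {2:r}
drop 4:q onto {3:q}
ground layer = {0:r, 1:p}
drop-orders for the pieces not yet dropped (sum over which currently-grounded one goes next):
  1 to go: {1} 1  {4} 1
  2 to go: {1,4} 2  {3,4} 1
  3 to go: {1,3,4} 3  {2,3,4} 1
  if 0:r drops first: 4 orders
  if 1:p drops first: 1 orders
heap linearizations: 5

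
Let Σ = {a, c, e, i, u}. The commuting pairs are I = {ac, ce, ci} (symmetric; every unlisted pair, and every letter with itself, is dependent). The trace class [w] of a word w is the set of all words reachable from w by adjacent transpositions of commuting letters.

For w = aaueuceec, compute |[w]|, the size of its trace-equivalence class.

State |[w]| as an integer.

6

0(a) covers ∅
1(a) covers 0:a
2(u) covers 1:a
3(e) covers 2:u
4(u) covers 3:e
5(c) covers 4:u
6(e) covers 4:u
7(e) covers 6:e
8(c) covers 5:c
floor of heap: 0:a
completions by unplaced set U, small U first (add the entries for U minus each lowest piece of U):
  |U|=1: {7}:1  {8}:1
  |U|=2: {5,8}:1  {6,7}:1  {7,8}:2
  |U|=3: {5,7,8}:3  {6,7,8}:3
  |U|=4: {5,6,7,8}:6
  |U|=5: {4,5,6,7,8}:6
  |U|=6: {3,4,5,6,7,8}:6
  |U|=7: {2,3,4,5,6,7,8}:6
  start at 0(a): 6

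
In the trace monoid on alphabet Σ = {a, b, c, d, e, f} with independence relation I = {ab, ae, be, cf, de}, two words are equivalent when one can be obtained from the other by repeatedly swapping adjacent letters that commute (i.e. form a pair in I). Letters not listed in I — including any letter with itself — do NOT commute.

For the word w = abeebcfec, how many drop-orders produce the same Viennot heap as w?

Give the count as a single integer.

60

#0=a has no predecessor
#1=b has no predecessor
#2=e has no predecessor
#3=e depends on [2:e]
#4=b depends on [1:b]
#5=c depends on [0:a, 3:e, 4:b]
#6=f depends on [0:a, 3:e, 4:b]
#7=e depends on [5:c, 6:f]
#8=c depends on [7:e]
sources: [0:a, 1:b, 2:e]
N(rest) = Σ N(rest − s) over sources s of rest; N(one piece) = 1:
  size 1 → [8]=1
  size 2 → [7,8]=1
  size 3 → [5,7,8]=1  [6,7,8]=1
  size 4 → [5,6,7,8]=2
  size 5 → [0,5,6,7,8]=2  [3,5,6,7,8]=2  [4,5,6,7,8]=2
  size 6 → [0,3,5,6,7,8]=4  [0,4,5,6,7,8]=4  [1,4,5,6,7,8]=2  [2,3,5,6,7,8]=2  [3,4,5,6,7,8]=4
  size 7 → [0,1,4,5,6,7,8]=6  [0,2,3,5,6,7,8]=6  [0,3,4,5,6,7,8]=12  [1,3,4,5,6,7,8]=6  [2,3,4,5,6,7,8]=6
  first=0(a) contributes 12
  first=1(b) contributes 24
  first=2(e) contributes 24
|[w]| = 60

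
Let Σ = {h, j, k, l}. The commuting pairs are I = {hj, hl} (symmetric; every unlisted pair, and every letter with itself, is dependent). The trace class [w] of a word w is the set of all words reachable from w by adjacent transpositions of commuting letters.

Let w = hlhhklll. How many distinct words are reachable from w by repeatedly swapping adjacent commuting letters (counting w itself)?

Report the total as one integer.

4

#0=h has no predecessor
#1=l has no predecessor
#2=h depends on [0:h]
#3=h depends on [2:h]
#4=k depends on [1:l, 3:h]
#5=l depends on [4:k]
#6=l depends on [5:l]
#7=l depends on [6:l]
sources: [0:h, 1:l]
N(rest) = Σ N(rest − s) over sources s of rest; N(one piece) = 1:
  size 1 → [7]=1
  size 2 → [6,7]=1
  size 3 → [5,6,7]=1
  size 4 → [4,5,6,7]=1
  size 5 → [1,4,5,6,7]=1  [3,4,5,6,7]=1
  size 6 → [1,3,4,5,6,7]=2  [2,3,4,5,6,7]=1
  first=0(h) contributes 3
  first=1(l) contributes 1
|[w]| = 4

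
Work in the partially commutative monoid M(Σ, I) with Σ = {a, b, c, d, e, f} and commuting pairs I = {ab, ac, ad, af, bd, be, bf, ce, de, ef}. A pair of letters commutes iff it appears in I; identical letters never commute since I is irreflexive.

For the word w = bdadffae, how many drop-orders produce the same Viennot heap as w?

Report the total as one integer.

280

drop 0:b onto floor
drop 1:d onto floor
drop 2:a onto floor
drop 3:d onto {1:d}
drop 4:f onto {3:d}
drop 5:f onto {4:f}
drop 6:a onto {2:a}
drop 7:e onto {6:a}
ground layer = {0:b, 1:d, 2:a}
drop-orders for the pieces not yet dropped (sum over which currently-grounded one goes next):
  1 to go: {0} 1  {5} 1  {7} 1
  2 to go: {0,5} 2  {0,7} 2  {4,5} 1  {5,7} 2  {6,7} 1
  3 to go: {0,4,5} 3  {0,5,7} 6  {0,6,7} 3  {2,6,7} 1  {3,4,5} 1  {4,5,7} 3  {5,6,7} 3
  4 to go: {0,2,6,7} 4  {0,3,4,5} 4  {0,4,5,7} 12  {0,5,6,7} 12  {1,3,4,5} 1  {2,5,6,7} 4  {3,4,5,7} 4  {4,5,6,7} 6
  5 to go: {0,1,3,4,5} 5  {0,2,5,6,7} 20  {0,3,4,5,7} 20  {0,4,5,6,7} 30  {1,3,4,5,7} 5  {2,4,5,6,7} 10  {3,4,5,6,7} 10
  6 to go: {0,1,3,4,5,7} 30  {0,2,4,5,6,7} 60  {0,3,4,5,6,7} 60  {1,3,4,5,6,7} 15  {2,3,4,5,6,7} 20
  if 0:b drops first: 35 orders
  if 1:d drops first: 140 orders
  if 2:a drops first: 105 orders
heap linearizations: 280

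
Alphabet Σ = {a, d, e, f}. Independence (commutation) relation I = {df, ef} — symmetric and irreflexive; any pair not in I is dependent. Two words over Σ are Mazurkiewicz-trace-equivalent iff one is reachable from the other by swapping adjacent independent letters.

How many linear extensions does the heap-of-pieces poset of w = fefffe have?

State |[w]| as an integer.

15

drop 0:f onto floor
drop 1:e onto floor
drop 2:f onto {0:f}
drop 3:f onto {2:f}
drop 4:f onto {3:f}
drop 5:e onto {1:e}
ground layer = {0:f, 1:e}
drop-orders for the pieces not yet dropped (sum over which currently-grounded one goes next):
  1 to go: {4} 1  {5} 1
  2 to go: {1,5} 1  {3,4} 1  {4,5} 2
  3 to go: {1,4,5} 3  {2,3,4} 1  {3,4,5} 3
  4 to go: {0,2,3,4} 1  {1,3,4,5} 6  {2,3,4,5} 4
  if 0:f drops first: 10 orders
  if 1:e drops first: 5 orders
heap linearizations: 15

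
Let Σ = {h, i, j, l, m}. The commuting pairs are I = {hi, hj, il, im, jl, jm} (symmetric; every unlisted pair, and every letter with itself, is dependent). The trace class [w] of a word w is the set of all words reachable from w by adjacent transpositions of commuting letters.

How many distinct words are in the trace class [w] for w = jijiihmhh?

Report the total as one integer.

126

#0=j has no predecessor
#1=i depends on [0:j]
#2=j depends on [1:i]
#3=i depends on [2:j]
#4=i depends on [3:i]
#5=h has no predecessor
#6=m depends on [5:h]
#7=h depends on [6:m]
#8=h depends on [7:h]
sources: [0:j, 5:h]
N(rest) = Σ N(rest − s) over sources s of rest; N(one piece) = 1:
  size 1 → [4]=1  [8]=1
  size 2 → [3,4]=1  [4,8]=2  [7,8]=1
  size 3 → [2,3,4]=1  [3,4,8]=3  [4,7,8]=3  [6,7,8]=1
  size 4 → [1,2,3,4]=1  [2,3,4,8]=4  [3,4,7,8]=6  [4,6,7,8]=4  [5,6,7,8]=1
  size 5 → [0,1,2,3,4]=1  [1,2,3,4,8]=5  [2,3,4,7,8]=10  [3,4,6,7,8]=10  [4,5,6,7,8]=5
  size 6 → [0,1,2,3,4,8]=6  [1,2,3,4,7,8]=15  [2,3,4,6,7,8]=20  [3,4,5,6,7,8]=15
  size 7 → [0,1,2,3,4,7,8]=21  [1,2,3,4,6,7,8]=35  [2,3,4,5,6,7,8]=35
  first=0(j) contributes 70
  first=5(h) contributes 56
|[w]| = 126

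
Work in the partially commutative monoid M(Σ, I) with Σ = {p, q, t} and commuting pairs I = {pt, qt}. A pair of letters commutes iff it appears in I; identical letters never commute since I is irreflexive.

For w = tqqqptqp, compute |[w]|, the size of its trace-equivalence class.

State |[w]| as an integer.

piece 0:t — minimal
piece 1:q — minimal
piece 2:q rests on {1:q}
piece 3:q rests on {2:q}
piece 4:p rests on {3:q}
piece 5:t rests on {0:t}
piece 6:q rests on {4:p}
piece 7:p rests on {6:q}
minimal pieces: {0:t, 1:q}
ways to finish when only these pieces remain (= sum over removing one remaining piece with nothing left below it):
  1 left: {5}→1  {7}→1
  2 left: {0,5}→1  {5,7}→2  {6,7}→1
  3 left: {0,5,7}→3  {4,6,7}→1  {5,6,7}→3
  4 left: {0,5,6,7}→6  {3,4,6,7}→1  {4,5,6,7}→4
  5 left: {0,4,5,6,7}→10  {2,3,4,6,7}→1  {3,4,5,6,7}→5
  6 left: {0,3,4,5,6,7}→15  {1,2,3,4,6,7}→1  {2,3,4,5,6,7}→6
  placing 0:t first → 7 extensions
  placing 1:q first → 21 extensions
total linear extensions = 28

28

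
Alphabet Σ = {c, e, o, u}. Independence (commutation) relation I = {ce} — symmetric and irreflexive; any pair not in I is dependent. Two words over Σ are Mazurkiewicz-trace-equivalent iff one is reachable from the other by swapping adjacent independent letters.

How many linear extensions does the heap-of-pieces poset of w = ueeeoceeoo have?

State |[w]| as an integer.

3

#0=u has no predecessor
#1=e depends on [0:u]
#2=e depends on [1:e]
#3=e depends on [2:e]
#4=o depends on [3:e]
#5=c depends on [4:o]
#6=e depends on [4:o]
#7=e depends on [6:e]
#8=o depends on [5:c, 7:e]
#9=o depends on [8:o]
sources: [0:u]
N(rest) = Σ N(rest − s) over sources s of rest; N(one piece) = 1:
  size 1 → [9]=1
  size 2 → [8,9]=1
  size 3 → [5,8,9]=1  [7,8,9]=1
  size 4 → [5,7,8,9]=2  [6,7,8,9]=1
  size 5 → [5,6,7,8,9]=3
  size 6 → [4,5,6,7,8,9]=3
  size 7 → [3,4,5,6,7,8,9]=3
  size 8 → [2,3,4,5,6,7,8,9]=3
  first=0(u) contributes 3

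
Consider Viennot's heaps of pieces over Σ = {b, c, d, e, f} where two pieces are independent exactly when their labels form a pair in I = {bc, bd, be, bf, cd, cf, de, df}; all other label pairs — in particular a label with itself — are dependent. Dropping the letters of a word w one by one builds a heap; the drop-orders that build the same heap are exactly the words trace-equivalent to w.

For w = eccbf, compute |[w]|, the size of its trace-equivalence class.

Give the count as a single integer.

drop 0:e onto floor
drop 1:c onto {0:e}
drop 2:c onto {1:c}
drop 3:b onto floor
drop 4:f onto {0:e}
ground layer = {0:e, 3:b}
drop-orders for the pieces not yet dropped (sum over which currently-grounded one goes next):
  1 to go: {2} 1  {3} 1  {4} 1
  2 to go: {1,2} 1  {2,3} 2  {2,4} 2  {3,4} 2
  3 to go: {1,2,3} 3  {1,2,4} 3  {2,3,4} 6
  if 0:e drops first: 12 orders
  if 3:b drops first: 3 orders
heap linearizations: 15

15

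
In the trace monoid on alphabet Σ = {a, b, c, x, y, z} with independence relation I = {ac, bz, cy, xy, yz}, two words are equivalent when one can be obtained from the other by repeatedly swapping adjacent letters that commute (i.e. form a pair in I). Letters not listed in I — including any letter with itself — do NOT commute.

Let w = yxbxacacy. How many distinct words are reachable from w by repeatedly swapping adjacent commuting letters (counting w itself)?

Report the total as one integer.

drop 0:y onto floor
drop 1:x onto floor
drop 2:b onto {0:y, 1:x}
drop 3:x onto {2:b}
drop 4:a onto {3:x}
drop 5:c onto {3:x}
drop 6:a onto {4:a}
drop 7:c onto {5:c}
drop 8:y onto {6:a}
ground layer = {0:y, 1:x}
drop-orders for the pieces not yet dropped (sum over which currently-grounded one goes next):
  1 to go: {7} 1  {8} 1
  2 to go: {5,7} 1  {6,8} 1  {7,8} 2
  3 to go: {4,6,8} 1  {5,7,8} 3  {6,7,8} 3
  4 to go: {4,6,7,8} 4  {5,6,7,8} 6
  5 to go: {4,5,6,7,8} 10
  6 to go: {3,4,5,6,7,8} 10
  7 to go: {2,3,4,5,6,7,8} 10
  if 0:y drops first: 10 orders
  if 1:x drops first: 10 orders
heap linearizations: 20

20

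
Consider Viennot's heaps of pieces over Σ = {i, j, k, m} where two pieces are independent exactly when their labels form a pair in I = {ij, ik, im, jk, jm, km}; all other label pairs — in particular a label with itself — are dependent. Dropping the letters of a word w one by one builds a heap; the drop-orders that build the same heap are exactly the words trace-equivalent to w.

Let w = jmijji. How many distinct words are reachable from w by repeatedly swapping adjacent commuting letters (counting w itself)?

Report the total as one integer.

60

#0=j has no predecessor
#1=m has no predecessor
#2=i has no predecessor
#3=j depends on [0:j]
#4=j depends on [3:j]
#5=i depends on [2:i]
sources: [0:j, 1:m, 2:i]
N(rest) = Σ N(rest − s) over sources s of rest; N(one piece) = 1:
  size 1 → [1]=1  [4]=1  [5]=1
  size 2 → [1,4]=2  [1,5]=2  [2,5]=1  [3,4]=1  [4,5]=2
  size 3 → [0,3,4]=1  [1,2,5]=3  [1,3,4]=3  [1,4,5]=6  [2,4,5]=3  [3,4,5]=3
  size 4 → [0,1,3,4]=4  [0,3,4,5]=4  [1,2,4,5]=12  [1,3,4,5]=12  [2,3,4,5]=6
  first=0(j) contributes 30
  first=1(m) contributes 10
  first=2(i) contributes 20
|[w]| = 60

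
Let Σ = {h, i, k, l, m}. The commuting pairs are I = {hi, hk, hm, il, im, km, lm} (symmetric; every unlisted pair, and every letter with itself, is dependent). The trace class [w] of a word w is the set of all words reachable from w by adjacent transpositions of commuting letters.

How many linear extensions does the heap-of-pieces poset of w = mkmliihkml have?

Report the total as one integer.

0(m) covers ∅
1(k) covers ∅
2(m) covers 0:m
3(l) covers 1:k
4(i) covers 1:k
5(i) covers 4:i
6(h) covers 3:l
7(k) covers 3:l, 5:i
8(m) covers 2:m
9(l) covers 6:h, 7:k
floor of heap: 0:m, 1:k
completions by unplaced set U, small U first (add the entries for U minus each lowest piece of U):
  |U|=1: {8}:1  {9}:1
  |U|=2: {2,8}:1  {6,9}:1  {7,9}:1  {8,9}:2
  |U|=3: {0,2,8}:1  {2,8,9}:3  {5,7,9}:1  {6,7,9}:2  {6,8,9}:3  {7,8,9}:3
  |U|=4: {0,2,8,9}:4  {2,6,8,9}:6  {2,7,8,9}:6  {3,6,7,9}:2  {4,5,7,9}:1  {5,6,7,9}:3  {5,7,8,9}:4  {6,7,8,9}:8
  |U|=5: {0,2,6,8,9}:10  {0,2,7,8,9}:10  {2,5,7,8,9}:10  {2,6,7,8,9}:20  {3,5,6,7,9}:5  {3,6,7,8,9}:10  {4,5,6,7,9}:4  {4,5,7,8,9}:5  {5,6,7,8,9}:15
  |U|=6: {0,2,5,7,8,9}:20  {0,2,6,7,8,9}:40  {2,3,6,7,8,9}:30  {2,4,5,7,8,9}:15  {2,5,6,7,8,9}:45  {3,4,5,6,7,9}:9  {3,5,6,7,8,9}:30  {4,5,6,7,8,9}:24
  |U|=7: {0,2,3,6,7,8,9}:70  {0,2,4,5,7,8,9}:35  {0,2,5,6,7,8,9}:105  {1,3,4,5,6,7,9}:9  {2,3,5,6,7,8,9}:105  {2,4,5,6,7,8,9}:84  {3,4,5,6,7,8,9}:63
  |U|=8: {0,2,3,5,6,7,8,9}:280  {0,2,4,5,6,7,8,9}:224  {1,3,4,5,6,7,8,9}:72  {2,3,4,5,6,7,8,9}:252
  start at 0(m): 324
  start at 1(k): 756
sum over floor = 1080

1080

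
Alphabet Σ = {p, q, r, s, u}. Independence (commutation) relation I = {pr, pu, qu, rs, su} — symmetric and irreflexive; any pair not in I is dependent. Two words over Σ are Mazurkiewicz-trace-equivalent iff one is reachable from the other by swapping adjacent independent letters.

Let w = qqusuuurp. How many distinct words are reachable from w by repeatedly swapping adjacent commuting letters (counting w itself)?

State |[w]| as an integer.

0(q) covers ∅
1(q) covers 0:q
2(u) covers ∅
3(s) covers 1:q
4(u) covers 2:u
5(u) covers 4:u
6(u) covers 5:u
7(r) covers 1:q, 6:u
8(p) covers 3:s
floor of heap: 0:q, 2:u
completions by unplaced set U, small U first (add the entries for U minus each lowest piece of U):
  |U|=1: {7}:1  {8}:1
  |U|=2: {3,8}:1  {6,7}:1  {7,8}:2
  |U|=3: {3,7,8}:3  {5,6,7}:1  {6,7,8}:3
  |U|=4: {1,3,7,8}:3  {3,6,7,8}:6  {4,5,6,7}:1  {5,6,7,8}:4
  |U|=5: {0,1,3,7,8}:3  {1,3,6,7,8}:9  {2,4,5,6,7}:1  {3,5,6,7,8}:10  {4,5,6,7,8}:5
  |U|=6: {0,1,3,6,7,8}:12  {1,3,5,6,7,8}:19  {2,4,5,6,7,8}:6  {3,4,5,6,7,8}:15
  |U|=7: {0,1,3,5,6,7,8}:31  {1,3,4,5,6,7,8}:34  {2,3,4,5,6,7,8}:21
  start at 0(q): 55
  start at 2(u): 65
sum over floor = 120

120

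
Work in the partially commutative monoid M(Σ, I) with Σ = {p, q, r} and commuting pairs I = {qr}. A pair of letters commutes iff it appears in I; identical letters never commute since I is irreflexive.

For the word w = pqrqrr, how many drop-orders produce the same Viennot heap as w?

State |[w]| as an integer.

piece 0:p — minimal
piece 1:q rests on {0:p}
piece 2:r rests on {0:p}
piece 3:q rests on {1:q}
piece 4:r rests on {2:r}
piece 5:r rests on {4:r}
minimal pieces: {0:p}
ways to finish when only these pieces remain (= sum over removing one remaining piece with nothing left below it):
  1 left: {3}→1  {5}→1
  2 left: {1,3}→1  {3,5}→2  {4,5}→1
  3 left: {1,3,5}→3  {2,4,5}→1  {3,4,5}→3
  4 left: {1,3,4,5}→6  {2,3,4,5}→4
  placing 0:p first → 10 extensions

10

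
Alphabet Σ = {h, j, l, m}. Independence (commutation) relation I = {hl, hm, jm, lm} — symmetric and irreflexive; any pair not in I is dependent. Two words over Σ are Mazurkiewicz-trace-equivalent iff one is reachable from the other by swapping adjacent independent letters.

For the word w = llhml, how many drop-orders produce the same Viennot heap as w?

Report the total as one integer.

20

0(l) covers ∅
1(l) covers 0:l
2(h) covers ∅
3(m) covers ∅
4(l) covers 1:l
floor of heap: 0:l, 2:h, 3:m
completions by unplaced set U, small U first (add the entries for U minus each lowest piece of U):
  |U|=1: {2}:1  {3}:1  {4}:1
  |U|=2: {1,4}:1  {2,3}:2  {2,4}:2  {3,4}:2
  |U|=3: {0,1,4}:1  {1,2,4}:3  {1,3,4}:3  {2,3,4}:6
  start at 0(l): 12
  start at 2(h): 4
  start at 3(m): 4
sum over floor = 20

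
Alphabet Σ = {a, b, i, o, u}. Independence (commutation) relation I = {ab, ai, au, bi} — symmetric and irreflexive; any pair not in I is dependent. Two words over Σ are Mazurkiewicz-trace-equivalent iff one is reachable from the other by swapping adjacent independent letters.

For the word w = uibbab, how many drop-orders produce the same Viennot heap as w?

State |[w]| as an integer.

0(u) covers ∅
1(i) covers 0:u
2(b) covers 0:u
3(b) covers 2:b
4(a) covers ∅
5(b) covers 3:b
floor of heap: 0:u, 4:a
completions by unplaced set U, small U first (add the entries for U minus each lowest piece of U):
  |U|=1: {1}:1  {4}:1  {5}:1
  |U|=2: {1,4}:2  {1,5}:2  {3,5}:1  {4,5}:2
  |U|=3: {1,3,5}:3  {1,4,5}:6  {2,3,5}:1  {3,4,5}:3
  |U|=4: {1,2,3,5}:4  {1,3,4,5}:12  {2,3,4,5}:4
  start at 0(u): 20
  start at 4(a): 4
sum over floor = 24

24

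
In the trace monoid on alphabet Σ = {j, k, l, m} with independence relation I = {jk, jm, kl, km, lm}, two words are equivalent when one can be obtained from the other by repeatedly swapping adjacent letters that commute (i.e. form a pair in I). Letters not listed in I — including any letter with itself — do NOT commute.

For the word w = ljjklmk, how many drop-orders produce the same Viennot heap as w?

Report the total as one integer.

#0=l has no predecessor
#1=j depends on [0:l]
#2=j depends on [1:j]
#3=k has no predecessor
#4=l depends on [2:j]
#5=m has no predecessor
#6=k depends on [3:k]
sources: [0:l, 3:k, 5:m]
N(rest) = Σ N(rest − s) over sources s of rest; N(one piece) = 1:
  size 1 → [4]=1  [5]=1  [6]=1
  size 2 → [2,4]=1  [3,6]=1  [4,5]=2  [4,6]=2  [5,6]=2
  size 3 → [1,2,4]=1  [2,4,5]=3  [2,4,6]=3  [3,4,6]=3  [3,5,6]=3  [4,5,6]=6
  size 4 → [0,1,2,4]=1  [1,2,4,5]=4  [1,2,4,6]=4  [2,3,4,6]=6  [2,4,5,6]=12  [3,4,5,6]=12
  size 5 → [0,1,2,4,5]=5  [0,1,2,4,6]=5  [1,2,3,4,6]=10  [1,2,4,5,6]=20  [2,3,4,5,6]=30
  first=0(l) contributes 60
  first=3(k) contributes 30
  first=5(m) contributes 15
|[w]| = 105

105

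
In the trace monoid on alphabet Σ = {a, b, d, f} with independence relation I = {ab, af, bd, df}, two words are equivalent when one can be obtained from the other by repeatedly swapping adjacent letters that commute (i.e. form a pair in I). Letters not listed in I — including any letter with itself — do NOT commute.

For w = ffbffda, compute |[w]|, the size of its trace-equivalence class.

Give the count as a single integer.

piece 0:f — minimal
piece 1:f rests on {0:f}
piece 2:b rests on {1:f}
piece 3:f rests on {2:b}
piece 4:f rests on {3:f}
piece 5:d — minimal
piece 6:a rests on {5:d}
minimal pieces: {0:f, 5:d}
ways to finish when only these pieces remain (= sum over removing one remaining piece with nothing left below it):
  1 left: {4}→1  {6}→1
  2 left: {3,4}→1  {4,6}→2  {5,6}→1
  3 left: {2,3,4}→1  {3,4,6}→3  {4,5,6}→3
  4 left: {1,2,3,4}→1  {2,3,4,6}→4  {3,4,5,6}→6
  5 left: {0,1,2,3,4}→1  {1,2,3,4,6}→5  {2,3,4,5,6}→10
  placing 0:f first → 15 extensions
  placing 5:d first → 6 extensions
total linear extensions = 21

21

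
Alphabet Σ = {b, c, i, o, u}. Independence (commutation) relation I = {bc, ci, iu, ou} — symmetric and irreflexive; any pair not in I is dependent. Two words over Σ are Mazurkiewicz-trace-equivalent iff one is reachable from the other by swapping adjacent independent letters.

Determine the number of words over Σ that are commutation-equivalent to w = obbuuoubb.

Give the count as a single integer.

4

drop 0:o onto floor
drop 1:b onto {0:o}
drop 2:b onto {1:b}
drop 3:u onto {2:b}
drop 4:u onto {3:u}
drop 5:o onto {2:b}
drop 6:u onto {4:u}
drop 7:b onto {5:o, 6:u}
drop 8:b onto {7:b}
ground layer = {0:o}
drop-orders for the pieces not yet dropped (sum over which currently-grounded one goes next):
  1 to go: {8} 1
  2 to go: {7,8} 1
  3 to go: {5,7,8} 1  {6,7,8} 1
  4 to go: {4,6,7,8} 1  {5,6,7,8} 2
  5 to go: {3,4,6,7,8} 1  {4,5,6,7,8} 3
  6 to go: {3,4,5,6,7,8} 4
  7 to go: {2,3,4,5,6,7,8} 4
  if 0:o drops first: 4 orders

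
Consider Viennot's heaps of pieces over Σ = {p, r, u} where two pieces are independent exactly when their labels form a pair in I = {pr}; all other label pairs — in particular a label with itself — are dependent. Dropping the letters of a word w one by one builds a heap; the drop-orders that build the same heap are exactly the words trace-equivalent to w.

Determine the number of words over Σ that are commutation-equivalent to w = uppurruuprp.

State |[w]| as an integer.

0(u) covers ∅
1(p) covers 0:u
2(p) covers 1:p
3(u) covers 2:p
4(r) covers 3:u
5(r) covers 4:r
6(u) covers 5:r
7(u) covers 6:u
8(p) covers 7:u
9(r) covers 7:u
10(p) covers 8:p
floor of heap: 0:u
completions by unplaced set U, small U first (add the entries for U minus each lowest piece of U):
  |U|=1: {9}:1  {10}:1
  |U|=2: {8,10}:1  {9,10}:2
  |U|=3: {8,9,10}:3
  |U|=4: {7,8,9,10}:3
  |U|=5: {6,7,8,9,10}:3
  |U|=6: {5,6,7,8,9,10}:3
  |U|=7: {4,5,6,7,8,9,10}:3
  |U|=8: {3,4,5,6,7,8,9,10}:3
  |U|=9: {2,3,4,5,6,7,8,9,10}:3
  start at 0(u): 3

3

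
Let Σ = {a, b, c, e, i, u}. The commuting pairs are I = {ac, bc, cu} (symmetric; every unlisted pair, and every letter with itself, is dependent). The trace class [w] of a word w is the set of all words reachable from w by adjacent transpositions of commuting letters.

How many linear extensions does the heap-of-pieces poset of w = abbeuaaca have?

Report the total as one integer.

piece 0:a — minimal
piece 1:b rests on {0:a}
piece 2:b rests on {1:b}
piece 3:e rests on {2:b}
piece 4:u rests on {3:e}
piece 5:a rests on {4:u}
piece 6:a rests on {5:a}
piece 7:c rests on {3:e}
piece 8:a rests on {6:a}
minimal pieces: {0:a}
ways to finish when only these pieces remain (= sum over removing one remaining piece with nothing left below it):
  1 left: {7}→1  {8}→1
  2 left: {6,8}→1  {7,8}→2
  3 left: {5,6,8}→1  {6,7,8}→3
  4 left: {4,5,6,8}→1  {5,6,7,8}→4
  5 left: {4,5,6,7,8}→5
  6 left: {3,4,5,6,7,8}→5
  7 left: {2,3,4,5,6,7,8}→5
  placing 0:a first → 5 extensions

5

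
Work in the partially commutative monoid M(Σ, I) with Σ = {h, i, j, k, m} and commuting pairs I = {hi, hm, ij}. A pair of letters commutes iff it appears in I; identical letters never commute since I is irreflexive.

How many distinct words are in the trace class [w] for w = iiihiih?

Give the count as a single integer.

21

0(i) covers ∅
1(i) covers 0:i
2(i) covers 1:i
3(h) covers ∅
4(i) covers 2:i
5(i) covers 4:i
6(h) covers 3:h
floor of heap: 0:i, 3:h
completions by unplaced set U, small U first (add the entries for U minus each lowest piece of U):
  |U|=1: {5}:1  {6}:1
  |U|=2: {3,6}:1  {4,5}:1  {5,6}:2
  |U|=3: {2,4,5}:1  {3,5,6}:3  {4,5,6}:3
  |U|=4: {1,2,4,5}:1  {2,4,5,6}:4  {3,4,5,6}:6
  |U|=5: {0,1,2,4,5}:1  {1,2,4,5,6}:5  {2,3,4,5,6}:10
  start at 0(i): 15
  start at 3(h): 6
sum over floor = 21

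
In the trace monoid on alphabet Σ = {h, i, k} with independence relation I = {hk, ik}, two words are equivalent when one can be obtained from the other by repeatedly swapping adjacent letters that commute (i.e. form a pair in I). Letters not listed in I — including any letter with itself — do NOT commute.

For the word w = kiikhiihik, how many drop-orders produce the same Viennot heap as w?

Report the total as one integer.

#0=k has no predecessor
#1=i has no predecessor
#2=i depends on [1:i]
#3=k depends on [0:k]
#4=h depends on [2:i]
#5=i depends on [4:h]
#6=i depends on [5:i]
#7=h depends on [6:i]
#8=i depends on [7:h]
#9=k depends on [3:k]
sources: [0:k, 1:i]
N(rest) = Σ N(rest − s) over sources s of rest; N(one piece) = 1:
  size 1 → [8]=1  [9]=1
  size 2 → [3,9]=1  [7,8]=1  [8,9]=2
  size 3 → [0,3,9]=1  [3,8,9]=3  [6,7,8]=1  [7,8,9]=3
  size 4 → [0,3,8,9]=4  [3,7,8,9]=6  [5,6,7,8]=1  [6,7,8,9]=4
  size 5 → [0,3,7,8,9]=10  [3,6,7,8,9]=10  [4,5,6,7,8]=1  [5,6,7,8,9]=5
  size 6 → [0,3,6,7,8,9]=20  [2,4,5,6,7,8]=1  [3,5,6,7,8,9]=15  [4,5,6,7,8,9]=6
  size 7 → [0,3,5,6,7,8,9]=35  [1,2,4,5,6,7,8]=1  [2,4,5,6,7,8,9]=7  [3,4,5,6,7,8,9]=21
  size 8 → [0,3,4,5,6,7,8,9]=56  [1,2,4,5,6,7,8,9]=8  [2,3,4,5,6,7,8,9]=28
  first=0(k) contributes 36
  first=1(i) contributes 84
|[w]| = 120

120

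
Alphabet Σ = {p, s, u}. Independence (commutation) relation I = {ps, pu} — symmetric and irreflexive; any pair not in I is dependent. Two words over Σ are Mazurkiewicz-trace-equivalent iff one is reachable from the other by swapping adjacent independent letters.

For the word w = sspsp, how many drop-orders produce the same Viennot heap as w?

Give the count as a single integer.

10

#0=s has no predecessor
#1=s depends on [0:s]
#2=p has no predecessor
#3=s depends on [1:s]
#4=p depends on [2:p]
sources: [0:s, 2:p]
N(rest) = Σ N(rest − s) over sources s of rest; N(one piece) = 1:
  size 1 → [3]=1  [4]=1
  size 2 → [1,3]=1  [2,4]=1  [3,4]=2
  size 3 → [0,1,3]=1  [1,3,4]=3  [2,3,4]=3
  first=0(s) contributes 6
  first=2(p) contributes 4
|[w]| = 10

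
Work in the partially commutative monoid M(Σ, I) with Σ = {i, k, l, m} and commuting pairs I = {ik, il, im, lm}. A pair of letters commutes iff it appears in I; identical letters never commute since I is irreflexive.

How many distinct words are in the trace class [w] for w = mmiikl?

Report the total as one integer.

15

piece 0:m — minimal
piece 1:m rests on {0:m}
piece 2:i — minimal
piece 3:i rests on {2:i}
piece 4:k rests on {1:m}
piece 5:l rests on {4:k}
minimal pieces: {0:m, 2:i}
ways to finish when only these pieces remain (= sum over removing one remaining piece with nothing left below it):
  1 left: {3}→1  {5}→1
  2 left: {2,3}→1  {3,5}→2  {4,5}→1
  3 left: {1,4,5}→1  {2,3,5}→3  {3,4,5}→3
  4 left: {0,1,4,5}→1  {1,3,4,5}→4  {2,3,4,5}→6
  placing 0:m first → 10 extensions
  placing 2:i first → 5 extensions
total linear extensions = 15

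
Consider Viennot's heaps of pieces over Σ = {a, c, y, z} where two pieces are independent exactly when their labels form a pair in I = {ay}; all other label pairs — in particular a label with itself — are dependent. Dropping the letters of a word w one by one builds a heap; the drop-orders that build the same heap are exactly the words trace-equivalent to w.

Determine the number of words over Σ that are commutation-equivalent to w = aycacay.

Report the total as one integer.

4

0(a) covers ∅
1(y) covers ∅
2(c) covers 0:a, 1:y
3(a) covers 2:c
4(c) covers 3:a
5(a) covers 4:c
6(y) covers 4:c
floor of heap: 0:a, 1:y
completions by unplaced set U, small U first (add the entries for U minus each lowest piece of U):
  |U|=1: {5}:1  {6}:1
  |U|=2: {5,6}:2
  |U|=3: {4,5,6}:2
  |U|=4: {3,4,5,6}:2
  |U|=5: {2,3,4,5,6}:2
  start at 0(a): 2
  start at 1(y): 2
sum over floor = 4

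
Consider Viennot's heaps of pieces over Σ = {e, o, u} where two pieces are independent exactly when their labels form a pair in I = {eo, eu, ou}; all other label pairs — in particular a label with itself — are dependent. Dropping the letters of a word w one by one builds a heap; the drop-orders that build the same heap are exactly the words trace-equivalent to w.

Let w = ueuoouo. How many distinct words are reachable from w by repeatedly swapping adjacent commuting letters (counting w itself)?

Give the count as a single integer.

piece 0:u — minimal
piece 1:e — minimal
piece 2:u rests on {0:u}
piece 3:o — minimal
piece 4:o rests on {3:o}
piece 5:u rests on {2:u}
piece 6:o rests on {4:o}
minimal pieces: {0:u, 1:e, 3:o}
ways to finish when only these pieces remain (= sum over removing one remaining piece with nothing left below it):
  1 left: {1}→1  {5}→1  {6}→1
  2 left: {1,5}→2  {1,6}→2  {2,5}→1  {4,6}→1  {5,6}→2
  3 left: {0,2,5}→1  {1,2,5}→3  {1,4,6}→3  {1,5,6}→6  {2,5,6}→3  {3,4,6}→1  {4,5,6}→3
  4 left: {0,1,2,5}→4  {0,2,5,6}→4  {1,2,5,6}→12  {1,3,4,6}→4  {1,4,5,6}→12  {2,4,5,6}→6  {3,4,5,6}→4
  5 left: {0,1,2,5,6}→20  {0,2,4,5,6}→10  {1,2,4,5,6}→30  {1,3,4,5,6}→20  {2,3,4,5,6}→10
  placing 0:u first → 60 extensions
  placing 1:e first → 20 extensions
  placing 3:o first → 60 extensions
total linear extensions = 140

140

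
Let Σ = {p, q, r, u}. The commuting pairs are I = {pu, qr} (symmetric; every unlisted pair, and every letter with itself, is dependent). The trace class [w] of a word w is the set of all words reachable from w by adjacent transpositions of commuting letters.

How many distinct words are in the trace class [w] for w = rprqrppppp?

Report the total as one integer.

3

0(r) covers ∅
1(p) covers 0:r
2(r) covers 1:p
3(q) covers 1:p
4(r) covers 2:r
5(p) covers 3:q, 4:r
6(p) covers 5:p
7(p) covers 6:p
8(p) covers 7:p
9(p) covers 8:p
floor of heap: 0:r
completions by unplaced set U, small U first (add the entries for U minus each lowest piece of U):
  |U|=1: {9}:1
  |U|=2: {8,9}:1
  |U|=3: {7,8,9}:1
  |U|=4: {6,7,8,9}:1
  |U|=5: {5,6,7,8,9}:1
  |U|=6: {3,5,6,7,8,9}:1  {4,5,6,7,8,9}:1
  |U|=7: {2,4,5,6,7,8,9}:1  {3,4,5,6,7,8,9}:2
  |U|=8: {2,3,4,5,6,7,8,9}:3
  start at 0(r): 3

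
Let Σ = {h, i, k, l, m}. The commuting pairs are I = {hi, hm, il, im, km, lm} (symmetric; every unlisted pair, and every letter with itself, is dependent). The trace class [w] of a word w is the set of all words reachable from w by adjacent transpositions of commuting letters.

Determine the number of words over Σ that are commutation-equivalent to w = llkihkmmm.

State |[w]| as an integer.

168

0(l) covers ∅
1(l) covers 0:l
2(k) covers 1:l
3(i) covers 2:k
4(h) covers 2:k
5(k) covers 3:i, 4:h
6(m) covers ∅
7(m) covers 6:m
8(m) covers 7:m
floor of heap: 0:l, 6:m
completions by unplaced set U, small U first (add the entries for U minus each lowest piece of U):
  |U|=1: {5}:1  {8}:1
  |U|=2: {3,5}:1  {4,5}:1  {5,8}:2  {7,8}:1
  |U|=3: {3,4,5}:2  {3,5,8}:3  {4,5,8}:3  {5,7,8}:3  {6,7,8}:1
  |U|=4: {2,3,4,5}:2  {3,4,5,8}:8  {3,5,7,8}:6  {4,5,7,8}:6  {5,6,7,8}:4
  |U|=5: {1,2,3,4,5}:2  {2,3,4,5,8}:10  {3,4,5,7,8}:20  {3,5,6,7,8}:10  {4,5,6,7,8}:10
  |U|=6: {0,1,2,3,4,5}:2  {1,2,3,4,5,8}:12  {2,3,4,5,7,8}:30  {3,4,5,6,7,8}:40
  |U|=7: {0,1,2,3,4,5,8}:14  {1,2,3,4,5,7,8}:42  {2,3,4,5,6,7,8}:70
  start at 0(l): 112
  start at 6(m): 56
sum over floor = 168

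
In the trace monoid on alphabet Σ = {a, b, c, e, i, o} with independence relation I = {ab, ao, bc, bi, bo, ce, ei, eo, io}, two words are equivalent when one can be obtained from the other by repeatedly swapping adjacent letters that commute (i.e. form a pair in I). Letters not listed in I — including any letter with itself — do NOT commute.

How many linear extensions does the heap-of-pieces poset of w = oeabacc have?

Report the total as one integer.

piece 0:o — minimal
piece 1:e — minimal
piece 2:a rests on {1:e}
piece 3:b rests on {1:e}
piece 4:a rests on {2:a}
piece 5:c rests on {0:o, 4:a}
piece 6:c rests on {5:c}
minimal pieces: {0:o, 1:e}
ways to finish when only these pieces remain (= sum over removing one remaining piece with nothing left below it):
  1 left: {3}→1  {6}→1
  2 left: {3,6}→2  {5,6}→1
  3 left: {0,5,6}→1  {3,5,6}→3  {4,5,6}→1
  4 left: {0,3,5,6}→4  {0,4,5,6}→2  {2,4,5,6}→1  {3,4,5,6}→4
  5 left: {0,2,4,5,6}→3  {0,3,4,5,6}→10  {2,3,4,5,6}→5
  placing 0:o first → 5 extensions
  placing 1:e first → 18 extensions
total linear extensions = 23

23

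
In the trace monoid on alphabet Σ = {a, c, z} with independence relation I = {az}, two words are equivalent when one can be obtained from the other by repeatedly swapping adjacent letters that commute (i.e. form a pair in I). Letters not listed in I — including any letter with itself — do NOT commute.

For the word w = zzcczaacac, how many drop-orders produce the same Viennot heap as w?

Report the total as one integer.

3

piece 0:z — minimal
piece 1:z rests on {0:z}
piece 2:c rests on {1:z}
piece 3:c rests on {2:c}
piece 4:z rests on {3:c}
piece 5:a rests on {3:c}
piece 6:a rests on {5:a}
piece 7:c rests on {4:z, 6:a}
piece 8:a rests on {7:c}
piece 9:c rests on {8:a}
minimal pieces: {0:z}
ways to finish when only these pieces remain (= sum over removing one remaining piece with nothing left below it):
  1 left: {9}→1
  2 left: {8,9}→1
  3 left: {7,8,9}→1
  4 left: {4,7,8,9}→1  {6,7,8,9}→1
  5 left: {4,6,7,8,9}→2  {5,6,7,8,9}→1
  6 left: {4,5,6,7,8,9}→3
  7 left: {3,4,5,6,7,8,9}→3
  8 left: {2,3,4,5,6,7,8,9}→3
  placing 0:z first → 3 extensions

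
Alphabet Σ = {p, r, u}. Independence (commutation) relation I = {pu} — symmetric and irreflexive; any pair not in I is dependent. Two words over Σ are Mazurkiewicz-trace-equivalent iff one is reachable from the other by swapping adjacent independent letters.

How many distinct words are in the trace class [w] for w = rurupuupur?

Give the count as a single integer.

15

0(r) covers ∅
1(u) covers 0:r
2(r) covers 1:u
3(u) covers 2:r
4(p) covers 2:r
5(u) covers 3:u
6(u) covers 5:u
7(p) covers 4:p
8(u) covers 6:u
9(r) covers 7:p, 8:u
floor of heap: 0:r
completions by unplaced set U, small U first (add the entries for U minus each lowest piece of U):
  |U|=1: {9}:1
  |U|=2: {7,9}:1  {8,9}:1
  |U|=3: {4,7,9}:1  {6,8,9}:1  {7,8,9}:2
  |U|=4: {4,7,8,9}:3  {5,6,8,9}:1  {6,7,8,9}:3
  |U|=5: {3,5,6,8,9}:1  {4,6,7,8,9}:6  {5,6,7,8,9}:4
  |U|=6: {3,5,6,7,8,9}:5  {4,5,6,7,8,9}:10
  |U|=7: {3,4,5,6,7,8,9}:15
  |U|=8: {2,3,4,5,6,7,8,9}:15
  start at 0(r): 15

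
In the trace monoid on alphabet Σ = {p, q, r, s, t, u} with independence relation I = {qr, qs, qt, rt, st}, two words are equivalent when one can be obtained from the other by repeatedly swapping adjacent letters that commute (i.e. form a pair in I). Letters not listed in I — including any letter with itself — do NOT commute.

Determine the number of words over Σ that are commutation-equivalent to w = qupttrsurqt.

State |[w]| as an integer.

piece 0:q — minimal
piece 1:u rests on {0:q}
piece 2:p rests on {1:u}
piece 3:t rests on {2:p}
piece 4:t rests on {3:t}
piece 5:r rests on {2:p}
piece 6:s rests on {5:r}
piece 7:u rests on {4:t, 6:s}
piece 8:r rests on {7:u}
piece 9:q rests on {7:u}
piece 10:t rests on {7:u}
minimal pieces: {0:q}
ways to finish when only these pieces remain (= sum over removing one remaining piece with nothing left below it):
  1 left: {8}→1  {9}→1  {10}→1
  2 left: {8,9}→2  {8,10}→2  {9,10}→2
  3 left: {8,9,10}→6
  4 left: {7,8,9,10}→6
  5 left: {4,7,8,9,10}→6  {6,7,8,9,10}→6
  6 left: {3,4,7,8,9,10}→6  {4,6,7,8,9,10}→12  {5,6,7,8,9,10}→6
  7 left: {3,4,6,7,8,9,10}→18  {4,5,6,7,8,9,10}→18
  8 left: {3,4,5,6,7,8,9,10}→36
  9 left: {2,3,4,5,6,7,8,9,10}→36
  placing 0:q first → 36 extensions

36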